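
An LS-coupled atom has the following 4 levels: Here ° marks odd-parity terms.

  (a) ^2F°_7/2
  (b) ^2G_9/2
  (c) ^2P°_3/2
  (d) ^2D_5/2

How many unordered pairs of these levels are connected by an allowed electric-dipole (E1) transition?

(a)–(b): allowed.
(a)–(c): forbidden (parity, ΔL, ΔJ).
(a)–(d): allowed.
(b)–(c): forbidden (ΔL, ΔJ).
(b)–(d): forbidden (parity, ΔL, ΔJ).
(c)–(d): allowed.
Allowed pairs: 3 of 6.

3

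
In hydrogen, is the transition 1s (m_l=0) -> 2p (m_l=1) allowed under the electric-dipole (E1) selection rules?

Δl = 1 − 0 = +1; the E1 rule Δl = ±1 is ✓.
m_l: 0 → 1 (Δm_l = +1). |Δm_l| ≤ 1 ✓.
All E1 selection rules are satisfied.

allowed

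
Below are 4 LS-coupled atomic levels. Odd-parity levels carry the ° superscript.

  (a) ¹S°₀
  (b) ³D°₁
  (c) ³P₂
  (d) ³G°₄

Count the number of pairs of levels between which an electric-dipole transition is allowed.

1

(a)–(b): forbidden (parity, ΔS, ΔL).
(a)–(c): forbidden (ΔS, ΔJ).
(a)–(d): forbidden (parity, ΔS, ΔL, ΔJ).
(b)–(c): allowed.
(b)–(d): forbidden (parity, ΔL, ΔJ).
(c)–(d): forbidden (ΔL, ΔJ).
Allowed pairs: 1 of 6.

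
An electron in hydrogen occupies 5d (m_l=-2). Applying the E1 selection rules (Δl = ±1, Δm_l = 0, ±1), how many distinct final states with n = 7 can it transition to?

E1 requires Δl = ±1, so l_f ∈ {1, 3}; with 0 ≤ l_f ≤ n_f−1 = 6, the allowed l_f values are {1, 3}.
For l_f = 1: m_f ∈ {m_i−1, m_i, m_i+1} ∩ [−1, 1] = {-1} → 1 state.
For l_f = 3: m_f ∈ {m_i−1, m_i, m_i+1} ∩ [−3, 3] = {-3, -2, -1} → 3 states.
Total: 4.

4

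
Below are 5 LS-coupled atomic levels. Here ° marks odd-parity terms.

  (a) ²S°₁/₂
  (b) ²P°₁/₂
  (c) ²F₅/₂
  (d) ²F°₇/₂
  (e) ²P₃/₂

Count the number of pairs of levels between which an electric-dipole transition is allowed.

(a)–(b): forbidden (parity).
(a)–(c): forbidden (ΔL, ΔJ).
(a)–(d): forbidden (parity, ΔL, ΔJ).
(a)–(e): allowed.
(b)–(c): forbidden (ΔL, ΔJ).
(b)–(d): forbidden (parity, ΔL, ΔJ).
(b)–(e): allowed.
(c)–(d): allowed.
(c)–(e): forbidden (parity, ΔL).
(d)–(e): forbidden (ΔL, ΔJ).
Allowed pairs: 3 of 10.

3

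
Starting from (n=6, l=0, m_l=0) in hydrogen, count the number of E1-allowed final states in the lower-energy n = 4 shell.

3

E1 requires Δl = ±1, so l_f ∈ {-1, 1}; with 0 ≤ l_f ≤ n_f−1 = 3, the allowed l_f values are {1}.
For l_f = 1: m_f ∈ {m_i−1, m_i, m_i+1} ∩ [−1, 1] = {-1, 0, 1} → 3 states.
Total: 3.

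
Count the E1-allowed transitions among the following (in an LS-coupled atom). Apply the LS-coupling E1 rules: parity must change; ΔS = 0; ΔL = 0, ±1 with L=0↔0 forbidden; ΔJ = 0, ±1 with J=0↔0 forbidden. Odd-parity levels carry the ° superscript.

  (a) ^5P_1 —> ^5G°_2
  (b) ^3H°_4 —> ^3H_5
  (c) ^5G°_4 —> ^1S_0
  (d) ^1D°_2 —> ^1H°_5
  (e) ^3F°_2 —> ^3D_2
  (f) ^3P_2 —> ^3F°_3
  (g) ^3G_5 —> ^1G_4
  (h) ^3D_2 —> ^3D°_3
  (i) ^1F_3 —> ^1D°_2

(a) forbidden (ΔL fails)
(b) allowed
(c) forbidden (ΔS, ΔL, ΔJ fail)
(d) forbidden (parity, ΔL, ΔJ fail)
(e) allowed
(f) forbidden (ΔL fails)
(g) forbidden (parity, ΔS fail)
(h) allowed
(i) allowed
Total allowed: 4 of 9.

4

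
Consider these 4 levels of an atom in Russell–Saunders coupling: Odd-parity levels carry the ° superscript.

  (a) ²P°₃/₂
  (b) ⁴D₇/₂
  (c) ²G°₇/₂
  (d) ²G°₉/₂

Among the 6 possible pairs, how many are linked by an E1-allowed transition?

(a)–(b): forbidden (ΔS, ΔJ).
(a)–(c): forbidden (parity, ΔL, ΔJ).
(a)–(d): forbidden (parity, ΔL, ΔJ).
(b)–(c): forbidden (ΔS, ΔL).
(b)–(d): forbidden (ΔS, ΔL).
(c)–(d): forbidden (parity).
Allowed pairs: 0 of 6.

0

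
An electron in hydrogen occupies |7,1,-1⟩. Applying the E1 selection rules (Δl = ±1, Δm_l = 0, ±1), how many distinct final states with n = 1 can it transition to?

E1 requires Δl = ±1, so l_f ∈ {0, 2}; with 0 ≤ l_f ≤ n_f−1 = 0, the allowed l_f values are {0}.
For l_f = 0: m_f ∈ {m_i−1, m_i, m_i+1} ∩ [−0, 0] = {0} → 1 state.
Total: 1.

1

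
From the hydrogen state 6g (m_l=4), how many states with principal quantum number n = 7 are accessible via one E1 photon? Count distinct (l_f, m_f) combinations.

E1 requires Δl = ±1, so l_f ∈ {3, 5}; with 0 ≤ l_f ≤ n_f−1 = 6, the allowed l_f values are {3, 5}.
For l_f = 3: m_f ∈ {m_i−1, m_i, m_i+1} ∩ [−3, 3] = {3} → 1 state.
For l_f = 5: m_f ∈ {m_i−1, m_i, m_i+1} ∩ [−5, 5] = {3, 4, 5} → 3 states.
Total: 4.

4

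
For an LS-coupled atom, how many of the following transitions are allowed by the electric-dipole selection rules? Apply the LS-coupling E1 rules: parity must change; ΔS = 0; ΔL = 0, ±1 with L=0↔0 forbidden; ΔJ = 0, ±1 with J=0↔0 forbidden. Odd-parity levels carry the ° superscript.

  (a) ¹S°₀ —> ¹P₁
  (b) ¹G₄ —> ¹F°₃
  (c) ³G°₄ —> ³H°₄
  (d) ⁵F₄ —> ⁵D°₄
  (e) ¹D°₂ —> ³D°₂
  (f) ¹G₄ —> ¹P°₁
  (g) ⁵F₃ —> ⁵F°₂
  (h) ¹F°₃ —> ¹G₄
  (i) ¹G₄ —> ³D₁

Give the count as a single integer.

5

(a) allowed
(b) allowed
(c) forbidden (parity fails)
(d) allowed
(e) forbidden (parity, ΔS fail)
(f) forbidden (ΔL, ΔJ fail)
(g) allowed
(h) allowed
(i) forbidden (parity, ΔS, ΔL, ΔJ fail)
Total allowed: 5 of 9.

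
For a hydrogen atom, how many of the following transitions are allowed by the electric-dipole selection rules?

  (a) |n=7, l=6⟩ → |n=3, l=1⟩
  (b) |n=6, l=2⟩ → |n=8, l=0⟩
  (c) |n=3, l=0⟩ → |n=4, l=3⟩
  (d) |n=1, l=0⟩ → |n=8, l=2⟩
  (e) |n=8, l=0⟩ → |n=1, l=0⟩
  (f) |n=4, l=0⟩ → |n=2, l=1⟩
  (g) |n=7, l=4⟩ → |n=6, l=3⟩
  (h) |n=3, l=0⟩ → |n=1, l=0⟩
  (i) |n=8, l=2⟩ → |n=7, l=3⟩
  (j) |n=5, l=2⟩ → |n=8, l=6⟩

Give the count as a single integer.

(a) forbidden — Δl = -5 (E1 requires Δl = ±1)
(b) forbidden — Δl = -2 (E1 requires Δl = ±1)
(c) forbidden — Δl = +3 (E1 requires Δl = ±1)
(d) forbidden — Δl = +2 (E1 requires Δl = ±1)
(e) forbidden — Δl = +0 (E1 requires Δl = ±1)
(f) allowed
(g) allowed
(h) forbidden — Δl = +0 (E1 requires Δl = ±1)
(i) allowed
(j) forbidden — Δl = +4 (E1 requires Δl = ±1)
Total allowed: 3 of 10.

3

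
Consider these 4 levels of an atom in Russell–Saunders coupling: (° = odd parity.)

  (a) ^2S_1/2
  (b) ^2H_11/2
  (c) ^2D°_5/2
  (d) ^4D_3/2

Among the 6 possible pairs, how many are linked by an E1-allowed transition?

(a)–(b): forbidden (parity, ΔL, ΔJ).
(a)–(c): forbidden (ΔL, ΔJ).
(a)–(d): forbidden (parity, ΔS, ΔL).
(b)–(c): forbidden (ΔL, ΔJ).
(b)–(d): forbidden (parity, ΔS, ΔL, ΔJ).
(c)–(d): forbidden (ΔS).
Allowed pairs: 0 of 6.

0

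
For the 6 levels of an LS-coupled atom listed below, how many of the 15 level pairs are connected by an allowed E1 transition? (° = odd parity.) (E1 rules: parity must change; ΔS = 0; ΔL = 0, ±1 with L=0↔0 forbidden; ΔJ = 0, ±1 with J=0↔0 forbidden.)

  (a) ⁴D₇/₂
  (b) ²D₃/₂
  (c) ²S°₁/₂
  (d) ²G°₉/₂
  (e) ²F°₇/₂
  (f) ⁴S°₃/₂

(a)–(b): forbidden (parity, ΔS, ΔJ).
(a)–(c): forbidden (ΔS, ΔL, ΔJ).
(a)–(d): forbidden (ΔS, ΔL).
(a)–(e): forbidden (ΔS).
(a)–(f): forbidden (ΔL, ΔJ).
(b)–(c): forbidden (ΔL).
(b)–(d): forbidden (ΔL, ΔJ).
(b)–(e): forbidden (ΔJ).
(b)–(f): forbidden (ΔS, ΔL).
(c)–(d): forbidden (parity, ΔL, ΔJ).
(c)–(e): forbidden (parity, ΔL, ΔJ).
(c)–(f): forbidden (parity, ΔS, ΔL).
(d)–(e): forbidden (parity).
(d)–(f): forbidden (parity, ΔS, ΔL, ΔJ).
(e)–(f): forbidden (parity, ΔS, ΔL, ΔJ).
Allowed pairs: 0 of 15.

0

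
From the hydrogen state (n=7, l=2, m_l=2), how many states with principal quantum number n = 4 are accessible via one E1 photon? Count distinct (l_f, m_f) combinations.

4

E1 requires Δl = ±1, so l_f ∈ {1, 3}; with 0 ≤ l_f ≤ n_f−1 = 3, the allowed l_f values are {1, 3}.
For l_f = 1: m_f ∈ {m_i−1, m_i, m_i+1} ∩ [−1, 1] = {1} → 1 state.
For l_f = 3: m_f ∈ {m_i−1, m_i, m_i+1} ∩ [−3, 3] = {1, 2, 3} → 3 states.
Total: 4.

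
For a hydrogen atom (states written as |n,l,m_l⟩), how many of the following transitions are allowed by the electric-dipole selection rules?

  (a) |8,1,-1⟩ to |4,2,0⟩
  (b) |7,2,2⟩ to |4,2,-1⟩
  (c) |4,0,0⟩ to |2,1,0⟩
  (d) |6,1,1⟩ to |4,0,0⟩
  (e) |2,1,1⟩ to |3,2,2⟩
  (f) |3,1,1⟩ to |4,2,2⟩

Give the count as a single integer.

5

(a) allowed
(b) forbidden — Δl = +0 (E1 requires Δl = ±1); Δm_l = -3 (E1 requires Δm_l = 0, ±1)
(c) allowed
(d) allowed
(e) allowed
(f) allowed
Total allowed: 5 of 6.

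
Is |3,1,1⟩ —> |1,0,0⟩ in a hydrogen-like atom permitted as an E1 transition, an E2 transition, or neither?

Δl = 0 − 1 = -1; l_i + l_f = 1.
Δm_l = -1.
E1 (Δl = ±1, |Δm_l| ≤ 1): satisfied.
E2 (Δl = 0,±2, l_i+l_f ≥ 2, |Δm_l| ≤ 2): not satisfied.

E1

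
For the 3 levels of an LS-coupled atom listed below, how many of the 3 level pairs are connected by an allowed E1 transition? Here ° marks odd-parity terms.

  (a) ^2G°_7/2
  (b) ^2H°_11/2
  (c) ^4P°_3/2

(a)–(b): forbidden (parity, ΔJ).
(a)–(c): forbidden (parity, ΔS, ΔL, ΔJ).
(b)–(c): forbidden (parity, ΔS, ΔL, ΔJ).
Allowed pairs: 0 of 3.

0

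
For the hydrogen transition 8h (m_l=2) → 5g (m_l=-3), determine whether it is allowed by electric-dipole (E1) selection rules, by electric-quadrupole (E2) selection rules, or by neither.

Δl = 4 − 5 = -1; l_i + l_f = 9.
Δm_l = -5.
E1 (Δl = ±1, |Δm_l| ≤ 1): not satisfied.
E2 (Δl = 0,±2, l_i+l_f ≥ 2, |Δm_l| ≤ 2): not satisfied.

neither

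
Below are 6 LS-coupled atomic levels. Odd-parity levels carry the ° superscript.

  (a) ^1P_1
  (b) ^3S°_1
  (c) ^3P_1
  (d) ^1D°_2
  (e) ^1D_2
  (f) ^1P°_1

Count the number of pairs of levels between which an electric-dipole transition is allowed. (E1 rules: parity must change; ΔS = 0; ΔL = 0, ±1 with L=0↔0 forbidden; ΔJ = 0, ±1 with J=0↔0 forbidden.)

5

(a)–(b): forbidden (ΔS).
(a)–(c): forbidden (parity, ΔS).
(a)–(d): allowed.
(a)–(e): forbidden (parity).
(a)–(f): allowed.
(b)–(c): allowed.
(b)–(d): forbidden (parity, ΔS, ΔL).
(b)–(e): forbidden (ΔS, ΔL).
(b)–(f): forbidden (parity, ΔS).
(c)–(d): forbidden (ΔS).
(c)–(e): forbidden (parity, ΔS).
(c)–(f): forbidden (ΔS).
(d)–(e): allowed.
(d)–(f): forbidden (parity).
(e)–(f): allowed.
Allowed pairs: 5 of 15.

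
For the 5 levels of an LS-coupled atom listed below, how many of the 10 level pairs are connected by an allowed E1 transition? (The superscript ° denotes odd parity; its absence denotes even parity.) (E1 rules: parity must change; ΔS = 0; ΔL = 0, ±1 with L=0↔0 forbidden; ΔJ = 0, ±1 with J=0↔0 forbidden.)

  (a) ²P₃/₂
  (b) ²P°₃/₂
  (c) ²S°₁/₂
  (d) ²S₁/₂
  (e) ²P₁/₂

5

(a)–(b): allowed.
(a)–(c): allowed.
(a)–(d): forbidden (parity).
(a)–(e): forbidden (parity).
(b)–(c): forbidden (parity).
(b)–(d): allowed.
(b)–(e): allowed.
(c)–(d): forbidden (ΔL).
(c)–(e): allowed.
(d)–(e): forbidden (parity).
Allowed pairs: 5 of 10.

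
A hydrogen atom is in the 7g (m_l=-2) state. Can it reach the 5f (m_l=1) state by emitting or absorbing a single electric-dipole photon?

forbidden

Initial l = 4, final l = 3, so Δl = -1. E1 requires Δl = ±1: satisfied.
Δm_l = 1 − (-2) = +3. E1 requires Δm_l = 0, ±1: violated.
The transition is electric-dipole forbidden.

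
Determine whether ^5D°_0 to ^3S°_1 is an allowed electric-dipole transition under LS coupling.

forbidden

Initial level: S=2, L=2, J=0, parity odd. Final level: S=1, L=0, J=1, parity odd.
ΔJ = 0, ±1 (not J=0↔0): J: 0 → 1, ΔJ = +1 — ok.
ΔS = 0: S: 2 → 1 — fails.
Parity must change: odd → odd — fails.
ΔL = 0, ±1 (not L=0↔0): L: 2 → 0, ΔL = -2 — fails.
Rule(s) violated: parity, ΔS, ΔL.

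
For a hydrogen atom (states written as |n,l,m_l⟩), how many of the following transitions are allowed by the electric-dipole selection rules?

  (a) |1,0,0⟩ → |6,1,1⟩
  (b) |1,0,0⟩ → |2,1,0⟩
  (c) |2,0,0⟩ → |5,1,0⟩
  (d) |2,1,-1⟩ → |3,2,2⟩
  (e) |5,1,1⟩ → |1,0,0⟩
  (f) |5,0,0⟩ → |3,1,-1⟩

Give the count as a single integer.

5

(a) allowed
(b) allowed
(c) allowed
(d) forbidden — Δm_l = +3 (E1 requires Δm_l = 0, ±1)
(e) allowed
(f) allowed
Total allowed: 5 of 6.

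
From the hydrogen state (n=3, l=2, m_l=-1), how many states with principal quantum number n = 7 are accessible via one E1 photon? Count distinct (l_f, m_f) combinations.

E1 requires Δl = ±1, so l_f ∈ {1, 3}; with 0 ≤ l_f ≤ n_f−1 = 6, the allowed l_f values are {1, 3}.
For l_f = 1: m_f ∈ {m_i−1, m_i, m_i+1} ∩ [−1, 1] = {-1, 0} → 2 states.
For l_f = 3: m_f ∈ {m_i−1, m_i, m_i+1} ∩ [−3, 3] = {-2, -1, 0} → 3 states.
Total: 5.

5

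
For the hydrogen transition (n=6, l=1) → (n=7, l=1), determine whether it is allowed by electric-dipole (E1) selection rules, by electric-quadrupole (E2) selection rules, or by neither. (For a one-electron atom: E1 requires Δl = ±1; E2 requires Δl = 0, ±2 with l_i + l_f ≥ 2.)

Δl = 1 − 1 = +0; l_i + l_f = 2.
E1 (Δl = ±1): not satisfied.
E2 (Δl = 0,±2, l_i+l_f ≥ 2): satisfied.

E2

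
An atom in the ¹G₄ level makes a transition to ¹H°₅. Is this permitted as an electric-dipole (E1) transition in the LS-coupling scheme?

allowed

Initial level: S=0, L=4, J=4, parity even. Final level: S=0, L=5, J=5, parity odd.
Parity must change: even → odd — ✓.
ΔS = 0: S: 0 → 0 — ✓.
ΔL = 0, ±1 (not L=0↔0): L: 4 → 5, ΔL = +1 — ✓.
ΔJ = 0, ±1 (not J=0↔0): J: 4 → 5, ΔJ = +1 — ✓.
All four E1 rules are satisfied.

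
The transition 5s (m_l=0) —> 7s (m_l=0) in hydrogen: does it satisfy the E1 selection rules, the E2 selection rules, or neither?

Δl = 0 − 0 = +0; l_i + l_f = 0.
Δm_l = +0.
E1 (Δl = ±1, |Δm_l| ≤ 1): not satisfied.
E2 (Δl = 0,±2, l_i+l_f ≥ 2, |Δm_l| ≤ 2): not satisfied.

neither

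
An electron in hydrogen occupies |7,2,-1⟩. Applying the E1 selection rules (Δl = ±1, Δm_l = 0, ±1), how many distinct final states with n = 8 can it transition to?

E1 requires Δl = ±1, so l_f ∈ {1, 3}; with 0 ≤ l_f ≤ n_f−1 = 7, the allowed l_f values are {1, 3}.
For l_f = 1: m_f ∈ {m_i−1, m_i, m_i+1} ∩ [−1, 1] = {-1, 0} → 2 states.
For l_f = 3: m_f ∈ {m_i−1, m_i, m_i+1} ∩ [−3, 3] = {-2, -1, 0} → 3 states.
Total: 5.

5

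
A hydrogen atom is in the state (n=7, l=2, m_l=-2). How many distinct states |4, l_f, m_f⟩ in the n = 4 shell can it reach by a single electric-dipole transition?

E1 requires Δl = ±1, so l_f ∈ {1, 3}; with 0 ≤ l_f ≤ n_f−1 = 3, the allowed l_f values are {1, 3}.
For l_f = 1: m_f ∈ {m_i−1, m_i, m_i+1} ∩ [−1, 1] = {-1} → 1 state.
For l_f = 3: m_f ∈ {m_i−1, m_i, m_i+1} ∩ [−3, 3] = {-3, -2, -1} → 3 states.
Total: 4.

4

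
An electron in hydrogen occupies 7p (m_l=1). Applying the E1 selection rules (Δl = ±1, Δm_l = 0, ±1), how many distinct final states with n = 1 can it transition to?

1

E1 requires Δl = ±1, so l_f ∈ {0, 2}; with 0 ≤ l_f ≤ n_f−1 = 0, the allowed l_f values are {0}.
For l_f = 0: m_f ∈ {m_i−1, m_i, m_i+1} ∩ [−0, 0] = {0} → 1 state.
Total: 1.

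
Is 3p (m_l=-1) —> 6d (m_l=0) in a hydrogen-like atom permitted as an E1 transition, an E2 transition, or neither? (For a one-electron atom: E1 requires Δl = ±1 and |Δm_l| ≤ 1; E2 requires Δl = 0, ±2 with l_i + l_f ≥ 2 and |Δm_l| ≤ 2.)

E1

Δl = 2 − 1 = +1; l_i + l_f = 3.
Δm_l = +1.
E1 (Δl = ±1, |Δm_l| ≤ 1): satisfied.
E2 (Δl = 0,±2, l_i+l_f ≥ 2, |Δm_l| ≤ 2): not satisfied.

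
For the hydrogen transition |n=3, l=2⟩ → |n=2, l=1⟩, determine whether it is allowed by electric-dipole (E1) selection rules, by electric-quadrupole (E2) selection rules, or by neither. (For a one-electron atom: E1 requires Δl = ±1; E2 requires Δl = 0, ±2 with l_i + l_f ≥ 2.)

E1

Δl = 1 − 2 = -1; l_i + l_f = 3.
E1 (Δl = ±1): satisfied.
E2 (Δl = 0,±2, l_i+l_f ≥ 2): not satisfied.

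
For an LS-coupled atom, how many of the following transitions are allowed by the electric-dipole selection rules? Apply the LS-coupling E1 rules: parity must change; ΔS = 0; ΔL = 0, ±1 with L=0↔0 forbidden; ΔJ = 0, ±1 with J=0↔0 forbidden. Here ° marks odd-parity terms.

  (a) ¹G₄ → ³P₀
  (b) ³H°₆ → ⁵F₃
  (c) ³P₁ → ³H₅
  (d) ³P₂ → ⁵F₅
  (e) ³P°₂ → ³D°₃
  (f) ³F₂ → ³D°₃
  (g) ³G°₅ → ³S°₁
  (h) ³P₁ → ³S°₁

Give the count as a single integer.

2

(a) forbidden (parity, ΔS, ΔL, ΔJ fail)
(b) forbidden (ΔS, ΔL, ΔJ fail)
(c) forbidden (parity, ΔL, ΔJ fail)
(d) forbidden (parity, ΔS, ΔL, ΔJ fail)
(e) forbidden (parity fails)
(f) allowed
(g) forbidden (parity, ΔL, ΔJ fail)
(h) allowed
Total allowed: 2 of 8.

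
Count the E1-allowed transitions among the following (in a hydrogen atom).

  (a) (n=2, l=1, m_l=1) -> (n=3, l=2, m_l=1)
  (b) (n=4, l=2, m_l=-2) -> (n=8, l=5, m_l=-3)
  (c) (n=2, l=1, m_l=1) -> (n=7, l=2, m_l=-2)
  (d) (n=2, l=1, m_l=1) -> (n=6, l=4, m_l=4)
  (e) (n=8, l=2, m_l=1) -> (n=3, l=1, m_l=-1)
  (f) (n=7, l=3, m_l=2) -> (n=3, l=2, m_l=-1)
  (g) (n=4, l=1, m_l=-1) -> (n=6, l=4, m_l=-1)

(a) allowed
(b) forbidden — Δl = +3 (E1 requires Δl = ±1)
(c) forbidden — Δm_l = -3 (E1 requires Δm_l = 0, ±1)
(d) forbidden — Δl = +3 (E1 requires Δl = ±1); Δm_l = +3 (E1 requires Δm_l = 0, ±1)
(e) forbidden — Δm_l = -2 (E1 requires Δm_l = 0, ±1)
(f) forbidden — Δm_l = -3 (E1 requires Δm_l = 0, ±1)
(g) forbidden — Δl = +3 (E1 requires Δl = ±1)
Total allowed: 1 of 7.

1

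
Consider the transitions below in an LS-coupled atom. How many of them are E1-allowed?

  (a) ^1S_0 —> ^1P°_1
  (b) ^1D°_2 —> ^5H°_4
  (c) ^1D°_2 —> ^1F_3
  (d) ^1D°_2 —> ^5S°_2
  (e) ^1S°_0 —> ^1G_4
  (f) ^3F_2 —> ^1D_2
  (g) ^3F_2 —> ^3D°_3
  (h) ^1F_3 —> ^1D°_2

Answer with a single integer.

(a) allowed
(b) forbidden (parity, ΔS, ΔL, ΔJ fail)
(c) allowed
(d) forbidden (parity, ΔS, ΔL fail)
(e) forbidden (ΔL, ΔJ fail)
(f) forbidden (parity, ΔS fail)
(g) allowed
(h) allowed
Total allowed: 4 of 8.

4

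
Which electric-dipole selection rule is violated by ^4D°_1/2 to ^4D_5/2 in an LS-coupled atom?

the ΔJ = 0, ±1 rule

Reading off the term symbols: S 3/2→3/2, L 2→2, J 1/2→5/2, parity odd→even.
ΔJ = 0, ±1 (not J=0↔0): J: 1/2 → 5/2, ΔJ = +2 — violated.
ΔL = 0, ±1 (not L=0↔0): L: 2 → 2, ΔL = +0 — satisfied.
Parity must change: odd → even — satisfied.
ΔS = 0: S: 3/2 → 3/2 — satisfied.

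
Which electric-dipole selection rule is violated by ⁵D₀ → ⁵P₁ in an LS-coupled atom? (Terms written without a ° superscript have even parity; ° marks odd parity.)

Initial level: S=2, L=2, J=0, parity even. Final level: S=2, L=1, J=1, parity even.
Parity must change: even → even — violated.
ΔS = 0: S: 2 → 2 — satisfied.
ΔL = 0, ±1 (not L=0↔0): L: 2 → 1, ΔL = -1 — satisfied.
ΔJ = 0, ±1 (not J=0↔0): J: 0 → 1, ΔJ = +1 — satisfied.

parity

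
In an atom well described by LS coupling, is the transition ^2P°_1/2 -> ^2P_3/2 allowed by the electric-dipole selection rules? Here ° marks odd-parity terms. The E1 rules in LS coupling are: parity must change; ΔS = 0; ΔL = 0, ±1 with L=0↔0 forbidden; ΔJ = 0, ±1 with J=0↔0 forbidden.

allowed

Reading off the term symbols: S 1/2→1/2, L 1→1, J 1/2→3/2, parity odd→even.
Parity must change: odd → even — satisfied.
ΔS = 0: S: 1/2 → 1/2 — satisfied.
ΔL = 0, ±1 (not L=0↔0): L: 1 → 1, ΔL = +0 — satisfied.
ΔJ = 0, ±1 (not J=0↔0): J: 1/2 → 3/2, ΔJ = +1 — satisfied.
All four E1 rules are satisfied.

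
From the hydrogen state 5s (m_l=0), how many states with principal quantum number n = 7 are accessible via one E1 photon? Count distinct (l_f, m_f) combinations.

E1 requires Δl = ±1, so l_f ∈ {-1, 1}; with 0 ≤ l_f ≤ n_f−1 = 6, the allowed l_f values are {1}.
For l_f = 1: m_f ∈ {m_i−1, m_i, m_i+1} ∩ [−1, 1] = {-1, 0, 1} → 3 states.
Total: 3.

3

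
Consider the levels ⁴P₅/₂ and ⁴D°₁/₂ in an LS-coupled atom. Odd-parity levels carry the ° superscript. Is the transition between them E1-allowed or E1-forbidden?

Initial level: S=3/2, L=1, J=5/2, parity even. Final level: S=3/2, L=2, J=1/2, parity odd.
Parity must change: even → odd — ✓.
ΔS = 0: S: 3/2 → 3/2 — ✓.
ΔL = 0, ±1 (not L=0↔0): L: 1 → 2, ΔL = +1 — ✓.
ΔJ = 0, ±1 (not J=0↔0): J: 5/2 → 1/2, ΔJ = -2 — ✗.
Rule(s) violated: ΔJ.

forbidden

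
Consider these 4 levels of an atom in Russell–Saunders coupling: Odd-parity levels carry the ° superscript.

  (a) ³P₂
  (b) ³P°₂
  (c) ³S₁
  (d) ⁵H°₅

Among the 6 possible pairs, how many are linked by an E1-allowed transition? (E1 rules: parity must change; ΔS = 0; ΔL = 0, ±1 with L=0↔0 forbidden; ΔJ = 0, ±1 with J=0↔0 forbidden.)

(a)–(b): allowed.
(a)–(c): forbidden (parity).
(a)–(d): forbidden (ΔS, ΔL, ΔJ).
(b)–(c): allowed.
(b)–(d): forbidden (parity, ΔS, ΔL, ΔJ).
(c)–(d): forbidden (ΔS, ΔL, ΔJ).
Allowed pairs: 2 of 6.

2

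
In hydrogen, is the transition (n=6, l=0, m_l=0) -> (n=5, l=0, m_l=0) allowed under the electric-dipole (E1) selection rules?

forbidden

Δl = 0 − 0 = +0; the E1 rule Δl = ±1 is fails.
m_l: 0 → 0 (Δm_l = +0). |Δm_l| ≤ 1 ok.
The transition is electric-dipole forbidden.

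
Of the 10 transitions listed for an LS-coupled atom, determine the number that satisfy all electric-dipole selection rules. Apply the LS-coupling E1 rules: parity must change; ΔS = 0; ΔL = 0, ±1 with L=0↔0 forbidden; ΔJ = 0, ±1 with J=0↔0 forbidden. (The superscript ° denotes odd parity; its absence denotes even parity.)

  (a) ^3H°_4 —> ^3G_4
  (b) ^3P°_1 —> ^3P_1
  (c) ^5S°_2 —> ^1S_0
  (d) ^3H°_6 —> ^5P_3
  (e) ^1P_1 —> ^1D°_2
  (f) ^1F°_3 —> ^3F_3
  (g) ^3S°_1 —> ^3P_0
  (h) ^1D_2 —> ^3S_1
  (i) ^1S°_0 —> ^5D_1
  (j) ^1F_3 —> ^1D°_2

(a) allowed
(b) allowed
(c) forbidden (ΔS, ΔL, ΔJ fail)
(d) forbidden (ΔS, ΔL, ΔJ fail)
(e) allowed
(f) forbidden (ΔS fails)
(g) allowed
(h) forbidden (parity, ΔS, ΔL fail)
(i) forbidden (ΔS, ΔL fail)
(j) allowed
Total allowed: 5 of 10.

5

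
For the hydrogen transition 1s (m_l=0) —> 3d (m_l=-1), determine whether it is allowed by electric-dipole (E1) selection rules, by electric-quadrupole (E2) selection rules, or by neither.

E2

Δl = 2 − 0 = +2; l_i + l_f = 2.
Δm_l = -1.
E1 (Δl = ±1, |Δm_l| ≤ 1): not satisfied.
E2 (Δl = 0,±2, l_i+l_f ≥ 2, |Δm_l| ≤ 2): satisfied.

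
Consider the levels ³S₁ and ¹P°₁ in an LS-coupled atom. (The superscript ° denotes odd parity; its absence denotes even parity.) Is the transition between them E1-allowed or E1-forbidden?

Initial level: S=1, L=0, J=1, parity even. Final level: S=0, L=1, J=1, parity odd.
ΔJ = 0, ±1 (not J=0↔0): J: 1 → 1, ΔJ = +0 — passes.
ΔS = 0: S: 1 → 0 — fails.
ΔL = 0, ±1 (not L=0↔0): L: 0 → 1, ΔL = +1 — passes.
Parity must change: even → odd — passes.
Rule(s) violated: ΔS.

forbidden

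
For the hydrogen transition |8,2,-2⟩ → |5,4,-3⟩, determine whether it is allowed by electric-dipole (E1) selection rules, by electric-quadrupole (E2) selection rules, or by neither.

E2

Δl = 4 − 2 = +2; l_i + l_f = 6.
Δm_l = -1.
E1 (Δl = ±1, |Δm_l| ≤ 1): not satisfied.
E2 (Δl = 0,±2, l_i+l_f ≥ 2, |Δm_l| ≤ 2): satisfied.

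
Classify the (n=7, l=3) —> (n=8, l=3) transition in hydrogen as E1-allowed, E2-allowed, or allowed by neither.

Δl = 3 − 3 = +0; l_i + l_f = 6.
E1 (Δl = ±1): not satisfied.
E2 (Δl = 0,±2, l_i+l_f ≥ 2): satisfied.

E2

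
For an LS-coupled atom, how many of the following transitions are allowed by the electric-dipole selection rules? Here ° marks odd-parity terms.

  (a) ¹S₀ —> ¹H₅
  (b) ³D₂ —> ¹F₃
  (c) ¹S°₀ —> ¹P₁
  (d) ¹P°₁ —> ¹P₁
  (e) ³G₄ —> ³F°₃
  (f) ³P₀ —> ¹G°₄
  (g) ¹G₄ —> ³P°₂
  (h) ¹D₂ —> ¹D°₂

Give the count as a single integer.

(a) forbidden (parity, ΔL, ΔJ fail)
(b) forbidden (parity, ΔS fail)
(c) allowed
(d) allowed
(e) allowed
(f) forbidden (ΔS, ΔL, ΔJ fail)
(g) forbidden (ΔS, ΔL, ΔJ fail)
(h) allowed
Total allowed: 4 of 8.

4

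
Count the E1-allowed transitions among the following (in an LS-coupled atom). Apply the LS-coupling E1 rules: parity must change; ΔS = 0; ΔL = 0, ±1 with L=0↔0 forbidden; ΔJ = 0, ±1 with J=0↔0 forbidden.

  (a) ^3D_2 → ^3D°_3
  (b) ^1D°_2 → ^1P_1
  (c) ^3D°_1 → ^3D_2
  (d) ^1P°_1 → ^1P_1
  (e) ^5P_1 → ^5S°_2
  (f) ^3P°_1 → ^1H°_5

(a) allowed
(b) allowed
(c) allowed
(d) allowed
(e) allowed
(f) forbidden (parity, ΔS, ΔL, ΔJ fail)
Total allowed: 5 of 6.

5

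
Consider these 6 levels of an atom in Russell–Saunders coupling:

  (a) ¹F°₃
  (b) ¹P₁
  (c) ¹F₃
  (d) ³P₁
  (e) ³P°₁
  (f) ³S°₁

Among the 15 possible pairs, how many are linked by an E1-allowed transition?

3

(a)–(b): forbidden (ΔL, ΔJ).
(a)–(c): allowed.
(a)–(d): forbidden (ΔS, ΔL, ΔJ).
(a)–(e): forbidden (parity, ΔS, ΔL, ΔJ).
(a)–(f): forbidden (parity, ΔS, ΔL, ΔJ).
(b)–(c): forbidden (parity, ΔL, ΔJ).
(b)–(d): forbidden (parity, ΔS).
(b)–(e): forbidden (ΔS).
(b)–(f): forbidden (ΔS).
(c)–(d): forbidden (parity, ΔS, ΔL, ΔJ).
(c)–(e): forbidden (ΔS, ΔL, ΔJ).
(c)–(f): forbidden (ΔS, ΔL, ΔJ).
(d)–(e): allowed.
(d)–(f): allowed.
(e)–(f): forbidden (parity).
Allowed pairs: 3 of 15.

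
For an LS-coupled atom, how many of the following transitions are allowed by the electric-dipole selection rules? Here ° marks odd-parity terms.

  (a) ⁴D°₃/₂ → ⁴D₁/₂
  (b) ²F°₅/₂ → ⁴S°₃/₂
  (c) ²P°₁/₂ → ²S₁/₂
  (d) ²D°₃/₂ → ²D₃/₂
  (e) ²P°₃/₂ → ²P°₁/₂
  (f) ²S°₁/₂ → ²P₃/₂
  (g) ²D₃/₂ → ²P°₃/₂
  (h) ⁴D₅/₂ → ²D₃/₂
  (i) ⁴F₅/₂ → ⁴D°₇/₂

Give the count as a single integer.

6

(a) allowed
(b) forbidden (parity, ΔS, ΔL fail)
(c) allowed
(d) allowed
(e) forbidden (parity fails)
(f) allowed
(g) allowed
(h) forbidden (parity, ΔS fail)
(i) allowed
Total allowed: 6 of 9.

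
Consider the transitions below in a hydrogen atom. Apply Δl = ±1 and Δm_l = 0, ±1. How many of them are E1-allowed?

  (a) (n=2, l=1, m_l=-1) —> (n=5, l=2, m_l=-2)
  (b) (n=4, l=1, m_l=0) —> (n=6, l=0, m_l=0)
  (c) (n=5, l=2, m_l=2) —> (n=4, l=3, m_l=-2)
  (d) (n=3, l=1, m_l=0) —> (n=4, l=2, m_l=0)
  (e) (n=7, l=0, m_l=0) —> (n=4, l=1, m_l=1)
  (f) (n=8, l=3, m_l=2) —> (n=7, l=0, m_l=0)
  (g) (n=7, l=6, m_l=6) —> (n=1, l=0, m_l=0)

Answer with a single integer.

(a) allowed
(b) allowed
(c) forbidden — Δm_l = -4 (E1 requires Δm_l = 0, ±1)
(d) allowed
(e) allowed
(f) forbidden — Δl = -3 (E1 requires Δl = ±1); Δm_l = -2 (E1 requires Δm_l = 0, ±1)
(g) forbidden — Δl = -6 (E1 requires Δl = ±1); Δm_l = -6 (E1 requires Δm_l = 0, ±1)
Total allowed: 4 of 7.

4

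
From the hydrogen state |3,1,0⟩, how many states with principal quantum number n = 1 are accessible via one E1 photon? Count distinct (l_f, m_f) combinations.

E1 requires Δl = ±1, so l_f ∈ {0, 2}; with 0 ≤ l_f ≤ n_f−1 = 0, the allowed l_f values are {0}.
For l_f = 0: m_f ∈ {m_i−1, m_i, m_i+1} ∩ [−0, 0] = {0} → 1 state.
Total: 1.

1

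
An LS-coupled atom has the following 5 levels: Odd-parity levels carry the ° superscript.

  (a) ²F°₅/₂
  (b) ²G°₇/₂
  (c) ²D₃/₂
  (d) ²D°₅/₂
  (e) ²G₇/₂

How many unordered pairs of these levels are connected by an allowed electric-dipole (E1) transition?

4

(a)–(b): forbidden (parity).
(a)–(c): allowed.
(a)–(d): forbidden (parity).
(a)–(e): allowed.
(b)–(c): forbidden (ΔL, ΔJ).
(b)–(d): forbidden (parity, ΔL).
(b)–(e): allowed.
(c)–(d): allowed.
(c)–(e): forbidden (parity, ΔL, ΔJ).
(d)–(e): forbidden (ΔL).
Allowed pairs: 4 of 10.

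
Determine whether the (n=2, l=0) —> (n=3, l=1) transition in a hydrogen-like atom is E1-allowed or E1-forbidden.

Δl = 1 − 0 = +1; the E1 rule Δl = ±1 is ✓.
All E1 selection rules are satisfied.

allowed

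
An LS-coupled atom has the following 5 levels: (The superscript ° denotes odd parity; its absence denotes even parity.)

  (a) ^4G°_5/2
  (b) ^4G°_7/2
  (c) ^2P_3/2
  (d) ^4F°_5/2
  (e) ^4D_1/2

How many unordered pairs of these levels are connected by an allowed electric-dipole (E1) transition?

0

(a)–(b): forbidden (parity).
(a)–(c): forbidden (ΔS, ΔL).
(a)–(d): forbidden (parity).
(a)–(e): forbidden (ΔL, ΔJ).
(b)–(c): forbidden (ΔS, ΔL, ΔJ).
(b)–(d): forbidden (parity).
(b)–(e): forbidden (ΔL, ΔJ).
(c)–(d): forbidden (ΔS, ΔL).
(c)–(e): forbidden (parity, ΔS).
(d)–(e): forbidden (ΔJ).
Allowed pairs: 0 of 10.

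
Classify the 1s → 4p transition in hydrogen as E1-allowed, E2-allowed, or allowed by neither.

Δl = 1 − 0 = +1; l_i + l_f = 1.
E1 (Δl = ±1): satisfied.
E2 (Δl = 0,±2, l_i+l_f ≥ 2): not satisfied.

E1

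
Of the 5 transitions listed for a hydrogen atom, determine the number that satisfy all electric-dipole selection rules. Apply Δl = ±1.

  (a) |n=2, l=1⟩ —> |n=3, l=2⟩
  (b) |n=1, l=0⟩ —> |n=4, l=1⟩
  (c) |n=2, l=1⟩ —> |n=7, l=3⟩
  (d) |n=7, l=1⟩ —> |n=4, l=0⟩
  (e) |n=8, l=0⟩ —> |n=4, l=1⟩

(a) allowed
(b) allowed
(c) forbidden — Δl = +2 (E1 requires Δl = ±1)
(d) allowed
(e) allowed
Total allowed: 4 of 5.

4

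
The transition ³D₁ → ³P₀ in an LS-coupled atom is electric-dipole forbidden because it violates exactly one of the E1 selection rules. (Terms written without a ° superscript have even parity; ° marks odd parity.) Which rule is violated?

Initial level: S=1, L=2, J=1, parity even. Final level: S=1, L=1, J=0, parity even.
Parity must change: even → even — fails.
ΔS = 0: S: 1 → 1 — ok.
ΔL = 0, ±1 (not L=0↔0): L: 2 → 1, ΔL = -1 — ok.
ΔJ = 0, ±1 (not J=0↔0): J: 1 → 0, ΔJ = -1 — ok.

parity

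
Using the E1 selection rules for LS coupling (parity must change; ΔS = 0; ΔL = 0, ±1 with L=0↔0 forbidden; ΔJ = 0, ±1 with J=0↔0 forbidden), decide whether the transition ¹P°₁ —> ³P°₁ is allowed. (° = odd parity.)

forbidden

Reading off the term symbols: S 0→1, L 1→1, J 1→1, parity odd→odd.
Parity must change: odd → odd — fails.
ΔS = 0: S: 0 → 1 — fails.
ΔL = 0, ±1 (not L=0↔0): L: 1 → 1, ΔL = +0 — passes.
ΔJ = 0, ±1 (not J=0↔0): J: 1 → 1, ΔJ = +0 — passes.
Rule(s) violated: parity, ΔS.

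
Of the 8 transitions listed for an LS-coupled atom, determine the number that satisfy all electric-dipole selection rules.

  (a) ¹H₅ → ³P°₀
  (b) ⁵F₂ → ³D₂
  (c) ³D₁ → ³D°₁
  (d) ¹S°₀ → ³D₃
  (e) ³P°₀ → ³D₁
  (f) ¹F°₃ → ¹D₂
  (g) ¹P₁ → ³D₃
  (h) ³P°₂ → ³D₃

(a) forbidden (ΔS, ΔL, ΔJ fail)
(b) forbidden (parity, ΔS fail)
(c) allowed
(d) forbidden (ΔS, ΔL, ΔJ fail)
(e) allowed
(f) allowed
(g) forbidden (parity, ΔS, ΔJ fail)
(h) allowed
Total allowed: 4 of 8.

4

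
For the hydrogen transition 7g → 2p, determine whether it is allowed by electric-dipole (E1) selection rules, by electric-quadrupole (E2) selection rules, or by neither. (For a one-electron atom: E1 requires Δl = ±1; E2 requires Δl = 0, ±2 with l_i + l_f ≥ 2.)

neither

Δl = 1 − 4 = -3; l_i + l_f = 5.
E1 (Δl = ±1): not satisfied.
E2 (Δl = 0,±2, l_i+l_f ≥ 2): not satisfied.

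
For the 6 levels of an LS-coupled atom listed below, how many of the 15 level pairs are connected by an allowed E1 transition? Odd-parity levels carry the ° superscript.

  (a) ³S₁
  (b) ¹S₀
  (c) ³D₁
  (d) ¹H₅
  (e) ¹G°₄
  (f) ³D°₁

(a)–(b): forbidden (parity, ΔS, ΔL).
(a)–(c): forbidden (parity, ΔL).
(a)–(d): forbidden (parity, ΔS, ΔL, ΔJ).
(a)–(e): forbidden (ΔS, ΔL, ΔJ).
(a)–(f): forbidden (ΔL).
(b)–(c): forbidden (parity, ΔS, ΔL).
(b)–(d): forbidden (parity, ΔL, ΔJ).
(b)–(e): forbidden (ΔL, ΔJ).
(b)–(f): forbidden (ΔS, ΔL).
(c)–(d): forbidden (parity, ΔS, ΔL, ΔJ).
(c)–(e): forbidden (ΔS, ΔL, ΔJ).
(c)–(f): allowed.
(d)–(e): allowed.
(d)–(f): forbidden (ΔS, ΔL, ΔJ).
(e)–(f): forbidden (parity, ΔS, ΔL, ΔJ).
Allowed pairs: 2 of 15.

2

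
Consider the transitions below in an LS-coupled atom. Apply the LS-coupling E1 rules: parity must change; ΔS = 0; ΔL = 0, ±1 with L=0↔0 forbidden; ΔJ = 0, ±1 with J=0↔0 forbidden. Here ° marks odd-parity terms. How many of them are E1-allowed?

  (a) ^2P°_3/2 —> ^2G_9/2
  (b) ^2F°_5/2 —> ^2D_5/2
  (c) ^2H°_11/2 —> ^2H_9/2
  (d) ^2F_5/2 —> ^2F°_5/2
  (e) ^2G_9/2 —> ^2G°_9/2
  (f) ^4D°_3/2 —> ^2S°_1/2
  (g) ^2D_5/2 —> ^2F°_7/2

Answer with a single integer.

5

(a) forbidden (ΔL, ΔJ fail)
(b) allowed
(c) allowed
(d) allowed
(e) allowed
(f) forbidden (parity, ΔS, ΔL fail)
(g) allowed
Total allowed: 5 of 7.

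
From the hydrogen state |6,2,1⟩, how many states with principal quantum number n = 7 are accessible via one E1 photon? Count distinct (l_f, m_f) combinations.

E1 requires Δl = ±1, so l_f ∈ {1, 3}; with 0 ≤ l_f ≤ n_f−1 = 6, the allowed l_f values are {1, 3}.
For l_f = 1: m_f ∈ {m_i−1, m_i, m_i+1} ∩ [−1, 1] = {0, 1} → 2 states.
For l_f = 3: m_f ∈ {m_i−1, m_i, m_i+1} ∩ [−3, 3] = {0, 1, 2} → 3 states.
Total: 5.

5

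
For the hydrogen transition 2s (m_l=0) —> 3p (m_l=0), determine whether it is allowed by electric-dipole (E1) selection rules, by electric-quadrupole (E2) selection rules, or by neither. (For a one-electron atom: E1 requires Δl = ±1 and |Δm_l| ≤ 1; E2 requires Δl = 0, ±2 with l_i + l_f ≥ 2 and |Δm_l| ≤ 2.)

E1

Δl = 1 − 0 = +1; l_i + l_f = 1.
Δm_l = +0.
E1 (Δl = ±1, |Δm_l| ≤ 1): satisfied.
E2 (Δl = 0,±2, l_i+l_f ≥ 2, |Δm_l| ≤ 2): not satisfied.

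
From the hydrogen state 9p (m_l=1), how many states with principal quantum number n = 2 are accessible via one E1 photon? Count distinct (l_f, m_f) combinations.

E1 requires Δl = ±1, so l_f ∈ {0, 2}; with 0 ≤ l_f ≤ n_f−1 = 1, the allowed l_f values are {0}.
For l_f = 0: m_f ∈ {m_i−1, m_i, m_i+1} ∩ [−0, 0] = {0} → 1 state.
Total: 1.

1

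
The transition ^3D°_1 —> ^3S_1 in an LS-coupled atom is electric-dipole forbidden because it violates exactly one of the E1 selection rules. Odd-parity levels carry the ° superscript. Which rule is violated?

the ΔL = 0, ±1 rule

Reading off the term symbols: S 1→1, L 2→0, J 1→1, parity odd→even.
Parity must change: odd → even — ok.
ΔS = 0: S: 1 → 1 — ok.
ΔL = 0, ±1 (not L=0↔0): L: 2 → 0, ΔL = -2 — fails.
ΔJ = 0, ±1 (not J=0↔0): J: 1 → 1, ΔJ = +0 — ok.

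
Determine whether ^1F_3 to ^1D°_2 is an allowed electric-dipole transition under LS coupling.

Reading off the term symbols: S 0→0, L 3→2, J 3→2, parity even→odd.
ΔJ = 0, ±1 (not J=0↔0): J: 3 → 2, ΔJ = -1 — ok.
ΔS = 0: S: 0 → 0 — ok.
ΔL = 0, ±1 (not L=0↔0): L: 3 → 2, ΔL = -1 — ok.
Parity must change: even → odd — ok.
All four E1 rules are satisfied.

allowed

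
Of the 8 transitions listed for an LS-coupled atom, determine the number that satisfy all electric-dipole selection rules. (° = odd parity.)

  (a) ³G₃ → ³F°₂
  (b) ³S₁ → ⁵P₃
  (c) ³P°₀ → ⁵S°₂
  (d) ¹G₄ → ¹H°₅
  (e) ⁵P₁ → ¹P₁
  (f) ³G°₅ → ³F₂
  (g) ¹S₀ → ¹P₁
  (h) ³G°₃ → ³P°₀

(a) allowed
(b) forbidden (parity, ΔS, ΔJ fail)
(c) forbidden (parity, ΔS, ΔJ fail)
(d) allowed
(e) forbidden (parity, ΔS fail)
(f) forbidden (ΔJ fails)
(g) forbidden (parity fails)
(h) forbidden (parity, ΔL, ΔJ fail)
Total allowed: 2 of 8.

2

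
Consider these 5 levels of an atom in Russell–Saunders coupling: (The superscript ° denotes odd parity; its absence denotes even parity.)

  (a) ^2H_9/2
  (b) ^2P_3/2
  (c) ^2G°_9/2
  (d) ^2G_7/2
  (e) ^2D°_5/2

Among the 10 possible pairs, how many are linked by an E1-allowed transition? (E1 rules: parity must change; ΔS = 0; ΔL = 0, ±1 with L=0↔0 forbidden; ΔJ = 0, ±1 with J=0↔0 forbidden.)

3

(a)–(b): forbidden (parity, ΔL, ΔJ).
(a)–(c): allowed.
(a)–(d): forbidden (parity).
(a)–(e): forbidden (ΔL, ΔJ).
(b)–(c): forbidden (ΔL, ΔJ).
(b)–(d): forbidden (parity, ΔL, ΔJ).
(b)–(e): allowed.
(c)–(d): allowed.
(c)–(e): forbidden (parity, ΔL, ΔJ).
(d)–(e): forbidden (ΔL).
Allowed pairs: 3 of 10.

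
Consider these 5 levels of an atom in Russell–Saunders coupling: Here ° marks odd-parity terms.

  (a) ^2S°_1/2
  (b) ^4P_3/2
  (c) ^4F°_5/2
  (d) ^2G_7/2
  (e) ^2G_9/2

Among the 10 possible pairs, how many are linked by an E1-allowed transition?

0

(a)–(b): forbidden (ΔS).
(a)–(c): forbidden (parity, ΔS, ΔL, ΔJ).
(a)–(d): forbidden (ΔL, ΔJ).
(a)–(e): forbidden (ΔL, ΔJ).
(b)–(c): forbidden (ΔL).
(b)–(d): forbidden (parity, ΔS, ΔL, ΔJ).
(b)–(e): forbidden (parity, ΔS, ΔL, ΔJ).
(c)–(d): forbidden (ΔS).
(c)–(e): forbidden (ΔS, ΔJ).
(d)–(e): forbidden (parity).
Allowed pairs: 0 of 10.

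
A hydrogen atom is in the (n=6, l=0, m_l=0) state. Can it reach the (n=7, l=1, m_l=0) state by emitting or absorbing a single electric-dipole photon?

allowed

Δl = 1 − 0 = +1; the E1 rule Δl = ±1 is satisfied.
Δm_l = 0 − (0) = +0. E1 requires Δm_l = 0, ±1: satisfied.
All E1 selection rules are satisfied.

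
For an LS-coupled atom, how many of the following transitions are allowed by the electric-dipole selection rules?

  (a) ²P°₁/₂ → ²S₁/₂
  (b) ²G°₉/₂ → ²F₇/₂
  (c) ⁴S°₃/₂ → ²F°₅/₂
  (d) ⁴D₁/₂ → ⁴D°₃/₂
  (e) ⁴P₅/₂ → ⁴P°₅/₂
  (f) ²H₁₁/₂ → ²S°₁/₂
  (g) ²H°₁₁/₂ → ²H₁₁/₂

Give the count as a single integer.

(a) allowed
(b) allowed
(c) forbidden (parity, ΔS, ΔL fail)
(d) allowed
(e) allowed
(f) forbidden (ΔL, ΔJ fail)
(g) allowed
Total allowed: 5 of 7.

5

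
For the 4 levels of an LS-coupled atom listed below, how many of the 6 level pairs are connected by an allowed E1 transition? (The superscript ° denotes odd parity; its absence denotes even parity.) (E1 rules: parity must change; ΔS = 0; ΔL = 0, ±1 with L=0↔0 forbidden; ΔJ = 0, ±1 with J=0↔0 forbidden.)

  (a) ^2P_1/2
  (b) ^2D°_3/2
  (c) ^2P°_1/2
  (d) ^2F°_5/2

(a)–(b): allowed.
(a)–(c): allowed.
(a)–(d): forbidden (ΔL, ΔJ).
(b)–(c): forbidden (parity).
(b)–(d): forbidden (parity).
(c)–(d): forbidden (parity, ΔL, ΔJ).
Allowed pairs: 2 of 6.

2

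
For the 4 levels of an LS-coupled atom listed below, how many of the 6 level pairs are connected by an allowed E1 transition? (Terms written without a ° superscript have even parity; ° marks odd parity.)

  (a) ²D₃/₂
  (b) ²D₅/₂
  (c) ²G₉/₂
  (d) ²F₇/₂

(a)–(b): forbidden (parity).
(a)–(c): forbidden (parity, ΔL, ΔJ).
(a)–(d): forbidden (parity, ΔJ).
(b)–(c): forbidden (parity, ΔL, ΔJ).
(b)–(d): forbidden (parity).
(c)–(d): forbidden (parity).
Allowed pairs: 0 of 6.

0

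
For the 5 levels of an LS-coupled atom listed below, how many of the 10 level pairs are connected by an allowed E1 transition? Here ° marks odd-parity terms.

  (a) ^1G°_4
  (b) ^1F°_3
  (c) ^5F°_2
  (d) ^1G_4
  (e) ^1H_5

(a)–(b): forbidden (parity).
(a)–(c): forbidden (parity, ΔS, ΔJ).
(a)–(d): allowed.
(a)–(e): allowed.
(b)–(c): forbidden (parity, ΔS).
(b)–(d): allowed.
(b)–(e): forbidden (ΔL, ΔJ).
(c)–(d): forbidden (ΔS, ΔJ).
(c)–(e): forbidden (ΔS, ΔL, ΔJ).
(d)–(e): forbidden (parity).
Allowed pairs: 3 of 10.

3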